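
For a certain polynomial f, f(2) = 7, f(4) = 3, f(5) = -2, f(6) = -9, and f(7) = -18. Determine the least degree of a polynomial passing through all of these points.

Divided differences on the nodes 2, 4, 5, 6, 7:
  order 0: 7  3  -2  -9  -18
  order 1: -2  -5  -7  -9
  order 2: -1  -1  -1
  order 3: 0  0
  order 4: 0
The order-2 divided differences are all -1 (nonzero) and every higher order vanishes, so the data lies on a polynomial of degree exactly 2.

2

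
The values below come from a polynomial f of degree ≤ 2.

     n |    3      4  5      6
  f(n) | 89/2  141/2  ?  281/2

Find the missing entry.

205/2

The 3 known points determine the degree-2 polynomial uniquely.
Write f(n) = an^2 + bn + c. Substituting each data point gives a linear system:
  9a + 3b + c = 89/2
  16a + 4b + c = 141/2
  36a + 6b + c = 281/2
Solving the system yields a = 3, b = 5, c = 5/2.
So f(n) = 3n^2 + 5n + 5/2.
Then f(5) = 205/2.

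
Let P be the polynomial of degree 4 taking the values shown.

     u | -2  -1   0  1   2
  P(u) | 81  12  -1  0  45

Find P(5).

1824

Write P(u) = au^4 + bu^3 + cu^2 + du + e. Substituting each data point gives a linear system:
  16a - 8b + 4c - 2d + e = 81
  a - b + c - d + e = 12
  e = -1
  a + b + c + d + e = 0
  16a + 8b + 4c + 2d + e = 45
Solving the system yields a = 3, b = -1, c = 4, d = -5, e = -1.
So P(u) = 3u^4 - u^3 + 4u^2 - 5u - 1.
Then P(5) = 1824.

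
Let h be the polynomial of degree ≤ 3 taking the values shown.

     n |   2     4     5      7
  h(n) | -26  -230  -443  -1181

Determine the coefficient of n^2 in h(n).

-4

Write h(n) = an^3 + bn^2 + cn + d. Substituting each data point gives a linear system:
  8a + 4b + 2c + d = -26
  64a + 16b + 4c + d = -230
  125a + 25b + 5c + d = -443
  343a + 49b + 7c + d = -1181
Solving the system yields a = -3, b = -4, c = 6, d = 2.
So h(n) = -3n³ - 4n² + 6n + 2.
The coefficient of n^2 is -4.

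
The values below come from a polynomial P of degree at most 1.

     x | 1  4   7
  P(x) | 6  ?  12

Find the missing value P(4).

9

The 2 known points determine the degree-1 polynomial uniquely.
Write P(x) = ax + b. Substituting each data point gives a linear system:
  a + b = 6
  7a + b = 12
Solving the system yields a = 1, b = 5.
So P(x) = x + 5.
Then P(4) = 9.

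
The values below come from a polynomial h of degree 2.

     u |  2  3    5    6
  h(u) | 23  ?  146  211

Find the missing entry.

The 3 known points determine the degree-2 polynomial uniquely.
Write h(u) = au^2 + bu + c. Substituting each data point gives a linear system:
  4a + 2b + c = 23
  25a + 5b + c = 146
  36a + 6b + c = 211
Solving the system yields a = 6, b = -1, c = 1.
So h(u) = 6u² - u + 1.
Then h(3) = 52.

52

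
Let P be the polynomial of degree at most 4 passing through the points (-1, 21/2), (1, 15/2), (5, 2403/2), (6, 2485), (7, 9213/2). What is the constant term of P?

Write P(n) = an^4 + bn^3 + cn^2 + dn + e. Substituting each data point gives a linear system:
  a - b + c - d + e = 21/2
  a + b + c + d + e = 15/2
  625a + 125b + 25c + 5d + e = 2403/2
  1296a + 216b + 36c + 6d + e = 2485
  2401a + 343b + 49c + 7d + e = 9213/2
Solving the system yields a = 2, b = -1, c = 3, d = -1/2, e = 4.
So P(n) = 2n^4 - n^3 + 3n^2 - (1/2)n + 4.
The constant term is 4.

4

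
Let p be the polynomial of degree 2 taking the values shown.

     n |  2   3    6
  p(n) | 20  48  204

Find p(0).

0

Write p(n) = an^2 + bn + c. Substituting each data point gives a linear system:
  4a + 2b + c = 20
  9a + 3b + c = 48
  36a + 6b + c = 204
Solving the system yields a = 6, b = -2, c = 0.
So p(n) = 6n² - 2n.
Then p(0) = 0.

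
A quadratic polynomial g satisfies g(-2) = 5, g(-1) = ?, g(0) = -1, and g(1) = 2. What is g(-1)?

0

On equispaced nodes a degree-2 polynomial has vanishing third forward difference, so
  - g(-2) + 3·g(-1) - 3·g(0) + g(1) = 0.
Substituting the known values and solving for g(-1):
  3·g(-1) = 0
  g(-1) = 0.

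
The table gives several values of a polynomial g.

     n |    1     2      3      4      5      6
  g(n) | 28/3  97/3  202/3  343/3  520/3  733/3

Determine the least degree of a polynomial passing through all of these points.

2

Forward differences of the values at n = 1, 2, 3, 4, 5, 6:
  g  : 28/3  97/3  202/3  343/3  520/3  733/3
  Δ  : 23  35  47  59  71
  Δ^2: 12  12  12  12
  Δ^3: 0  0  0
  Δ^4: 0  0
  Δ^5: 0
The second differences are constant (12) and nonzero, while all higher differences vanish, so the minimal degree is 2.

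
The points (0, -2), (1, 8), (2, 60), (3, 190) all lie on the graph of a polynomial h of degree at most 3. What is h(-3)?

-140

Write h(u) = au^3 + bu^2 + cu + d. Substituting each data point gives a linear system:
  d = -2
  a + b + c + d = 8
  8a + 4b + 2c + d = 60
  27a + 9b + 3c + d = 190
Solving the system yields a = 6, b = 3, c = 1, d = -2.
So h(u) = 6u^3 + 3u^2 + u - 2.
Then h(-3) = -140.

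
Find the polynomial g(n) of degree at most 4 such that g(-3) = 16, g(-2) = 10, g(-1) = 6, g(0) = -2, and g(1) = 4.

Write g(n) = an^4 + bn^3 + cn^2 + dn + e. Substituting each data point gives a linear system:
  81a - 27b + 9c - 3d + e = 16
  16a - 8b + 4c - 2d + e = 10
  a - b + c - d + e = 6
  e = -2
  a + b + c + d + e = 4
Solving the system yields a = 1, b = 5, c = 6, d = -6, e = -2.
So g(n) = n^4 + 5n^3 + 6n^2 - 6n - 2.
Check: g(1) = 4. ✓

g(n) = n^4 + 5n^3 + 6n^2 - 6n - 2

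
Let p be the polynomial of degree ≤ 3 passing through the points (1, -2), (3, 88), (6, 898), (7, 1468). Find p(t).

p(t) = 5t^3 - 5t^2 - 2

Write p(t) = at^3 + bt^2 + ct + d. Substituting each data point gives a linear system:
  a + b + c + d = -2
  27a + 9b + 3c + d = 88
  216a + 36b + 6c + d = 898
  343a + 49b + 7c + d = 1468
Solving the system yields a = 5, b = -5, c = 0, d = -2.
So p(t) = 5t³ - 5t² - 2.
Check: p(1) = -2. ✓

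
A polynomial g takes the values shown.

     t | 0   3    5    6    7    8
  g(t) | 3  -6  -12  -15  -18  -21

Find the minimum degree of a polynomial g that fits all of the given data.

Divided differences on the nodes 0, 3, 5, 6, 7, 8:
  order 0: 3  -6  -12  -15  -18  -21
  order 1: -3  -3  -3  -3  -3
  order 2: 0  0  0  0
  order 3: 0  0  0
  order 4: 0  0
  order 5: 0
The order-1 divided differences are all -3 (nonzero) and every higher order vanishes, so the data lies on a polynomial of degree exactly 1.

1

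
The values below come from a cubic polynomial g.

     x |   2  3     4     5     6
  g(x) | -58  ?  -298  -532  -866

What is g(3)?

-146

On equispaced nodes a degree-3 polynomial has vanishing fourth forward difference, so
  g(2) - 4·g(3) + 6·g(4) - 4·g(5) + g(6) = 0.
Substituting the known values and solving for g(3):
  -4·g(3) = 584
  g(3) = -146.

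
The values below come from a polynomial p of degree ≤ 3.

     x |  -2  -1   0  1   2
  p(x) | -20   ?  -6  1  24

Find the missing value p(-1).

-9

On equispaced nodes a degree-3 polynomial has vanishing fourth forward difference, so
  p(-2) - 4·p(-1) + 6·p(0) - 4·p(1) + p(2) = 0.
Substituting the known values and solving for p(-1):
  -4·p(-1) = 36
  p(-1) = -9.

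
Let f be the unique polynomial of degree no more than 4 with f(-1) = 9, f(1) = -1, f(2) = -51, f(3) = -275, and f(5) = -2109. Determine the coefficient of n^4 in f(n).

-3

Write f(n) = an^4 + bn^3 + cn^2 + dn + e. Substituting each data point gives a linear system:
  a - b + c - d + e = 9
  a + b + c + d + e = -1
  16a + 8b + 4c + 2d + e = -51
  81a + 27b + 9c + 3d + e = -275
  625a + 125b + 25c + 5d + e = -2109
Solving the system yields a = -3, b = -3, c = 6, d = -2, e = 1.
So f(n) = -3n^4 - 3n^3 + 6n^2 - 2n + 1.
The leading coefficient is -3.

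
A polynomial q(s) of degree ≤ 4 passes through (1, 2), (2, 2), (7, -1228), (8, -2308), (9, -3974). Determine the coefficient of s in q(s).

Write q(s) = as^4 + bs^3 + cs^2 + ds + e. Substituting each data point gives a linear system:
  a + b + c + d + e = 2
  16a + 8b + 4c + 2d + e = 2
  2401a + 343b + 49c + 7d + e = -1228
  4096a + 512b + 64c + 8d + e = -2308
  6561a + 729b + 81c + 9d + e = -3974
Solving the system yields a = -1, b = 4, c = -4, d = -1, e = 4.
So q(s) = -s^4 + 4s^3 - 4s^2 - s + 4.
The coefficient of s is -1.

-1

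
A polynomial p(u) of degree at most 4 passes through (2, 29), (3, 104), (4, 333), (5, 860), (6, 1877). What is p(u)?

Write p(u) = au^4 + bu^3 + cu^2 + du + e. Substituting each data point gives a linear system:
  16a + 8b + 4c + 2d + e = 29
  81a + 27b + 9c + 3d + e = 104
  256a + 64b + 16c + 4d + e = 333
  625a + 125b + 25c + 5d + e = 860
  1296a + 216b + 36c + 6d + e = 1877
Solving the system yields a = 2, b = -4, c = 3, d = 6, e = 5.
So p(u) = 2u⁴ - 4u³ + 3u² + 6u + 5.
Check: p(2) = 29. ✓

p(u) = 2u^4 - 4u^3 + 3u^2 + 6u + 5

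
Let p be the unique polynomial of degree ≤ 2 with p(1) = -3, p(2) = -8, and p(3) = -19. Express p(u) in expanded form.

p(u) = -3u^2 + 4u - 4

Write p(u) = au^2 + bu + c. Substituting each data point gives a linear system:
  a + b + c = -3
  4a + 2b + c = -8
  9a + 3b + c = -19
Solving the system yields a = -3, b = 4, c = -4.
So p(u) = -3u^2 + 4u - 4.
Check: p(3) = -19. ✓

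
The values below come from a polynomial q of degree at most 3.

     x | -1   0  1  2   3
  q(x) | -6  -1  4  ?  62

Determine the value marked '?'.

The 4 known points determine the degree-3 polynomial uniquely.
Write q(x) = ax^3 + bx^2 + cx + d. Substituting each data point gives a linear system:
  -a + b - c + d = -6
  d = -1
  a + b + c + d = 4
  27a + 9b + 3c + d = 62
Solving the system yields a = 2, b = 0, c = 3, d = -1.
So q(x) = 2x^3 + 3x - 1.
Then q(2) = 21.

21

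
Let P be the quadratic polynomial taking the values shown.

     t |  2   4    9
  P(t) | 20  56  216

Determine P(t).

Write P(t) = at^2 + bt + c. Substituting each data point gives a linear system:
  4a + 2b + c = 20
  16a + 4b + c = 56
  81a + 9b + c = 216
Solving the system yields a = 2, b = 6, c = 0.
So P(t) = 2t^2 + 6t.
Check: P(2) = 20. ✓

P(t) = 2t^2 + 6t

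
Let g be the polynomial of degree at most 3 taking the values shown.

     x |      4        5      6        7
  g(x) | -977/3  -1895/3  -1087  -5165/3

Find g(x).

Write g(x) = ax^3 + bx^2 + cx + d. Substituting each data point gives a linear system:
  64a + 16b + 4c + d = -977/3
  125a + 25b + 5c + d = -1895/3
  216a + 36b + 6c + d = -1087
  343a + 49b + 7c + d = -5165/3
Solving the system yields a = -5, b = 1/3, c = -4, d = 5.
So g(x) = -5x^3 + (1/3)x^2 - 4x + 5.
Check: g(6) = -1087. ✓

g(x) = -5x^3 + (1/3)x^2 - 4x + 5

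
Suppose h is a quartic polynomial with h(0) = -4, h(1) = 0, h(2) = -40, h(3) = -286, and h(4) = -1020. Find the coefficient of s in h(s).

2

Write h(s) = as^4 + bs^3 + cs^2 + ds + e. Substituting each data point gives a linear system:
  e = -4
  a + b + c + d + e = 0
  16a + 8b + 4c + 2d + e = -40
  81a + 27b + 9c + 3d + e = -286
  256a + 64b + 16c + 4d + e = -1020
Solving the system yields a = -5, b = 3, c = 4, d = 2, e = -4.
So h(s) = -5s^4 + 3s^3 + 4s^2 + 2s - 4.
The coefficient of s is 2.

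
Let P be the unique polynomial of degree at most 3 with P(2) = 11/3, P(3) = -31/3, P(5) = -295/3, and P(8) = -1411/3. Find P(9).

-2047/3

Using the Lagrange interpolation formula with nodes 2, 3, 5, 8:
  L_0(t) = (t - 3)(t - 5)(t - 8) / -18
  L_1(t) = (t - 2)(t - 5)(t - 8) / 10
  L_2(t) = (t - 2)(t - 3)(t - 8) / -18
  L_3(t) = (t - 2)(t - 3)(t - 5) / 90
Then P(t) = 11/3·L_0(t) - 31/3·L_1(t) - 295/3·L_2(t) - 1411/3·L_3(t).
Expanding and collecting terms gives P(t) = -t^3 + 5t + 5/3.
Evaluating at t = 9: P(9) = -2047/3.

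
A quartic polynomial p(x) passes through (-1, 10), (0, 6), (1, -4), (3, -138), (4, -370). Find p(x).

p(x) = -x^4 - x^3 - 2x^2 - 6x + 6

Using the Lagrange interpolation formula with nodes -1, 0, 1, 3, 4:
  L_0(x) = x(x - 1)(x - 3)(x - 4) / 40
  L_1(x) = (x + 1)(x - 1)(x - 3)(x - 4) / -12
  L_2(x) = (x + 1)x(x - 3)(x - 4) / 12
  L_3(x) = (x + 1)x(x - 1)(x - 4) / -24
  L_4(x) = (x + 1)x(x - 1)(x - 3) / 60
Then p(x) = 10·L_0(x) + 6·L_1(x) - 4·L_2(x) - 138·L_3(x) - 370·L_4(x).
Expanding and collecting terms gives p(x) = -x^4 - x^3 - 2x^2 - 6x + 6.
Check: p(1) = -4. ✓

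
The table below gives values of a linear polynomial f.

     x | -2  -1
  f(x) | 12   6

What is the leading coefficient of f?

Write f(x) = ax + b. Substituting each data point gives a linear system:
  -2a + b = 12
  -a + b = 6
Solving the system yields a = -6, b = 0.
So f(x) = -6x.
The leading coefficient is -6.

-6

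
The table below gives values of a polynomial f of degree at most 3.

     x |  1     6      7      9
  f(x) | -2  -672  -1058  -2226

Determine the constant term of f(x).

6

Write f(x) = ax^3 + bx^2 + cx + d. Substituting each data point gives a linear system:
  a + b + c + d = -2
  216a + 36b + 6c + d = -672
  343a + 49b + 7c + d = -1058
  729a + 81b + 9c + d = -2226
Solving the system yields a = -3, b = 0, c = -5, d = 6.
So f(x) = -3x³ - 5x + 6.
The constant term is 6.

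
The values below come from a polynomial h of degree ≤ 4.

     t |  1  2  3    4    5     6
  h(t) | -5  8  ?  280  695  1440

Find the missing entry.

On equispaced nodes a degree-4 polynomial has vanishing fifth forward difference, so
  - h(1) + 5·h(2) - 10·h(3) + 10·h(4) - 5·h(5) + h(6) = 0.
Substituting the known values and solving for h(3):
  -10·h(3) = -810
  h(3) = 81.

81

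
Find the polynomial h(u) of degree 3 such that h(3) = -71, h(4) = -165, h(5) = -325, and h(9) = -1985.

h(u) = -3u^3 + 3u^2 - 4u - 5

Write h(u) = au^3 + bu^2 + cu + d. Substituting each data point gives a linear system:
  27a + 9b + 3c + d = -71
  64a + 16b + 4c + d = -165
  125a + 25b + 5c + d = -325
  729a + 81b + 9c + d = -1985
Solving the system yields a = -3, b = 3, c = -4, d = -5.
So h(u) = -3u^3 + 3u^2 - 4u - 5.
Check: h(4) = -165. ✓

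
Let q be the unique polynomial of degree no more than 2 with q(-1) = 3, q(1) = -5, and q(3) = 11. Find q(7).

115

Write q(s) = as^2 + bs + c. Substituting each data point gives a linear system:
  a - b + c = 3
  a + b + c = -5
  9a + 3b + c = 11
Solving the system yields a = 3, b = -4, c = -4.
So q(s) = 3s^2 - 4s - 4.
Then q(7) = 115.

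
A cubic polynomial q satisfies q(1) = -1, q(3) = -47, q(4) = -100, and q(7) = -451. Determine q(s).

q(s) = -s^3 - 2s^2 - 2s + 4

Using the Lagrange interpolation formula with nodes 1, 3, 4, 7:
  L_0(s) = (s - 3)(s - 4)(s - 7) / -36
  L_1(s) = (s - 1)(s - 4)(s - 7) / 8
  L_2(s) = (s - 1)(s - 3)(s - 7) / -9
  L_3(s) = (s - 1)(s - 3)(s - 4) / 72
Then q(s) = -1·L_0(s) - 47·L_1(s) - 100·L_2(s) - 451·L_3(s).
Expanding and collecting terms gives q(s) = -s³ - 2s² - 2s + 4.
Check: q(3) = -47. ✓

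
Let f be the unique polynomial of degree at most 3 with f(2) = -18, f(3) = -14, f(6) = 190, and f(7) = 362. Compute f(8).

Write f(n) = an^3 + bn^2 + cn + d. Substituting each data point gives a linear system:
  8a + 4b + 2c + d = -18
  27a + 9b + 3c + d = -14
  216a + 36b + 6c + d = 190
  343a + 49b + 7c + d = 362
Solving the system yields a = 2, b = -6, c = -4, d = -2.
So f(n) = 2n³ - 6n² - 4n - 2.
Then f(8) = 606.

606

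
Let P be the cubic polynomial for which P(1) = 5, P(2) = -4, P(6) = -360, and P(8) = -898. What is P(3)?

Write P(t) = at^3 + bt^2 + ct + d. Substituting each data point gives a linear system:
  a + b + c + d = 5
  8a + 4b + 2c + d = -4
  216a + 36b + 6c + d = -360
  512a + 64b + 8c + d = -898
Solving the system yields a = -2, b = 2, c = -1, d = 6.
So P(t) = -2t³ + 2t² - t + 6.
Then P(3) = -33.

-33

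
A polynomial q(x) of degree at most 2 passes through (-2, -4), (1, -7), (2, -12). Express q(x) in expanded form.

q(x) = -x^2 - 2x - 4

Write q(x) = ax^2 + bx + c. Substituting each data point gives a linear system:
  4a - 2b + c = -4
  a + b + c = -7
  4a + 2b + c = -12
Solving the system yields a = -1, b = -2, c = -4.
So q(x) = -x^2 - 2x - 4.
Check: q(2) = -12. ✓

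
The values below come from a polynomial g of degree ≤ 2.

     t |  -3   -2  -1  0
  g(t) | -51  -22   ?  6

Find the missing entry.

On equispaced nodes a degree-2 polynomial has vanishing third forward difference, so
  - g(-3) + 3·g(-2) - 3·g(-1) + g(0) = 0.
Substituting the known values and solving for g(-1):
  -3·g(-1) = 9
  g(-1) = -3.

-3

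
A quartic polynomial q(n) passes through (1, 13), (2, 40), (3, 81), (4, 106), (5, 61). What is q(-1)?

Write q(n) = an^4 + bn^3 + cn^2 + dn + e. Substituting each data point gives a linear system:
  a + b + c + d + e = 13
  16a + 8b + 4c + 2d + e = 40
  81a + 27b + 9c + 3d + e = 81
  256a + 64b + 16c + 4d + e = 106
  625a + 125b + 25c + 5d + e = 61
Solving the system yields a = -1, b = 5, c = 2, d = 1, e = 6.
So q(n) = -n^4 + 5n^3 + 2n^2 + n + 6.
Then q(-1) = 1.

1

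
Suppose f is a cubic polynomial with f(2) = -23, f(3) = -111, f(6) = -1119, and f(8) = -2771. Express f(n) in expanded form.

f(n) = -6n^3 + 4n^2 + 6n - 3

Write f(n) = an^3 + bn^2 + cn + d. Substituting each data point gives a linear system:
  8a + 4b + 2c + d = -23
  27a + 9b + 3c + d = -111
  216a + 36b + 6c + d = -1119
  512a + 64b + 8c + d = -2771
Solving the system yields a = -6, b = 4, c = 6, d = -3.
So f(n) = -6n³ + 4n² + 6n - 3.
Check: f(6) = -1119. ✓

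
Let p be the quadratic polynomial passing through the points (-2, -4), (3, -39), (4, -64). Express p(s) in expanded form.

p(s) = -3s^2 - 4s

Write p(s) = as^2 + bs + c. Substituting each data point gives a linear system:
  4a - 2b + c = -4
  9a + 3b + c = -39
  16a + 4b + c = -64
Solving the system yields a = -3, b = -4, c = 0.
So p(s) = -3s^2 - 4s.
Check: p(-2) = -4. ✓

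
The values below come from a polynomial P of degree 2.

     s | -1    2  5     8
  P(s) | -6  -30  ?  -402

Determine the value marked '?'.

-162

On equispaced nodes a degree-2 polynomial has vanishing third forward difference, so
  - P(-1) + 3·P(2) - 3·P(5) + P(8) = 0.
Substituting the known values and solving for P(5):
  -3·P(5) = 486
  P(5) = -162.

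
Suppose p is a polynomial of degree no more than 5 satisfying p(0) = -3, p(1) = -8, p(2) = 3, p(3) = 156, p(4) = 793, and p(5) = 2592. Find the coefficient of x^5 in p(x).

1

Write p(x) = ax^5 + bx^4 + cx^3 + dx^2 + ex + k. Substituting each data point gives a linear system:
  k = -3
  a + b + c + d + e + k = -8
  32a + 16b + 8c + 4d + 2e + k = 3
  243a + 81b + 27c + 9d + 3e + k = 156
  1024a + 256b + 64c + 16d + 4e + k = 793
  3125a + 625b + 125c + 25d + 5e + k = 2592
Solving the system yields a = 1, b = -1, c = 2, d = -6, e = -1, k = -3.
So p(x) = x⁵ - x⁴ + 2x³ - 6x² - x - 3.
The leading coefficient is 1.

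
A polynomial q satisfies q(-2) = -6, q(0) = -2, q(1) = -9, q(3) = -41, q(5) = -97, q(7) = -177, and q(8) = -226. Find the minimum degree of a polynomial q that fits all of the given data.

Divided differences on the nodes -2, 0, 1, 3, 5, 7, 8:
  order 0: -6  -2  -9  -41  -97  -177  -226
  order 1: 2  -7  -16  -28  -40  -49
  order 2: -3  -3  -3  -3  -3
  order 3: 0  0  0  0
  order 4: 0  0  0
  order 5: 0  0
  order 6: 0
The order-2 divided differences are all -3 (nonzero) and every higher order vanishes, so the data lies on a polynomial of degree exactly 2.

2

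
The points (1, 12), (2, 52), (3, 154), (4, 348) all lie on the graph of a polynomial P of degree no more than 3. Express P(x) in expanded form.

P(x) = 5x^3 + x^2 + 2x + 4

Using the Lagrange interpolation formula with nodes 1, 2, 3, 4:
  L_0(x) = (x - 2)(x - 3)(x - 4) / -6
  L_1(x) = (x - 1)(x - 3)(x - 4) / 2
  L_2(x) = (x - 1)(x - 2)(x - 4) / -2
  L_3(x) = (x - 1)(x - 2)(x - 3) / 6
Then P(x) = 12·L_0(x) + 52·L_1(x) + 154·L_2(x) + 348·L_3(x).
Expanding and collecting terms gives P(x) = 5x³ + x² + 2x + 4.
Check: P(1) = 12. ✓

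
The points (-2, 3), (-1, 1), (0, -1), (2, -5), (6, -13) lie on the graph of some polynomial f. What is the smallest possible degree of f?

1

Divided differences on the nodes -2, -1, 0, 2, 6:
  order 0: 3  1  -1  -5  -13
  order 1: -2  -2  -2  -2
  order 2: 0  0  0
  order 3: 0  0
  order 4: 0
The order-1 divided differences are all -2 (nonzero) and every higher order vanishes, so the data lies on a polynomial of degree exactly 1.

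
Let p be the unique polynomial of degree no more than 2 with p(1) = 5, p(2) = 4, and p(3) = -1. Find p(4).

Using the Lagrange interpolation formula with nodes 1, 2, 3:
  L_0(x) = (x - 2)(x - 3) / 2
  L_1(x) = (x - 1)(x - 3) / -1
  L_2(x) = (x - 1)(x - 2) / 2
Then p(x) = 5·L_0(x) + 4·L_1(x) - 1·L_2(x).
Expanding and collecting terms gives p(x) = -2x^2 + 5x + 2.
Evaluating at x = 4: p(4) = -10.

-10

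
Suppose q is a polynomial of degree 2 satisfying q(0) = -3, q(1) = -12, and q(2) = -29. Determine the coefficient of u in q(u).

Write q(u) = au^2 + bu + c. Substituting each data point gives a linear system:
  c = -3
  a + b + c = -12
  4a + 2b + c = -29
Solving the system yields a = -4, b = -5, c = -3.
So q(u) = -4u^2 - 5u - 3.
The coefficient of u is -5.

-5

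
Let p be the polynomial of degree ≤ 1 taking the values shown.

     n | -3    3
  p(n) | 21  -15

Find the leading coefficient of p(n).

Write p(n) = an + b. Substituting each data point gives a linear system:
  -3a + b = 21
  3a + b = -15
Solving the system yields a = -6, b = 3.
So p(n) = -6n + 3.
The leading coefficient is -6.

-6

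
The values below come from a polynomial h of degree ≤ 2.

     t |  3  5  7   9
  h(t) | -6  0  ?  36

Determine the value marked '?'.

14

The 3 known points determine the degree-2 polynomial uniquely.
Write h(t) = at^2 + bt + c. Substituting each data point gives a linear system:
  9a + 3b + c = -6
  25a + 5b + c = 0
  81a + 9b + c = 36
Solving the system yields a = 1, b = -5, c = 0.
So h(t) = t² - 5t.
Then h(7) = 14.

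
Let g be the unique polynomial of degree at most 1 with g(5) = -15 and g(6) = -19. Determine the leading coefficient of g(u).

Write g(u) = au + b. Substituting each data point gives a linear system:
  5a + b = -15
  6a + b = -19
Solving the system yields a = -4, b = 5.
So g(u) = -4u + 5.
The leading coefficient is -4.

-4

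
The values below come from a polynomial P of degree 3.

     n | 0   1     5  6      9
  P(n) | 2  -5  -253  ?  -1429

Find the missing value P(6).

The 4 known points determine the degree-3 polynomial uniquely.
Write P(n) = an^3 + bn^2 + cn + d. Substituting each data point gives a linear system:
  d = 2
  a + b + c + d = -5
  125a + 25b + 5c + d = -253
  729a + 81b + 9c + d = -1429
Solving the system yields a = -2, b = 1, c = -6, d = 2.
So P(n) = -2n³ + n² - 6n + 2.
Then P(6) = -430.

-430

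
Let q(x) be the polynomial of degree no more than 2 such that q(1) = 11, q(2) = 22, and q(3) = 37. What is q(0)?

Forward differences of the values at x = 1, 2, 3:
  q  : 11  22  37
  Δ  : 11  15
  Δ^2: 4
The second differences are constant, confirming degree 2.
Interpolating (Newton forward form) and evaluating at x = 0 gives q(0) = 4.

4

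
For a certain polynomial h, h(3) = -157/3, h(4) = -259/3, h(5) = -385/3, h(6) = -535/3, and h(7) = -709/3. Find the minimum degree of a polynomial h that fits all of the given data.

2

Forward differences of the values at u = 3, 4, 5, 6, 7:
  h  : -157/3  -259/3  -385/3  -535/3  -709/3
  Δ  : -34  -42  -50  -58
  Δ^2: -8  -8  -8
  Δ^3: 0  0
  Δ^4: 0
The second differences are constant (-8) and nonzero, while all higher differences vanish, so the minimal degree is 2.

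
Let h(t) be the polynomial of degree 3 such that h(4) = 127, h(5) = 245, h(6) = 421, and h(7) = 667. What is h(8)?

Write h(t) = at^3 + bt^2 + ct + d. Substituting each data point gives a linear system:
  64a + 16b + 4c + d = 127
  125a + 25b + 5c + d = 245
  216a + 36b + 6c + d = 421
  343a + 49b + 7c + d = 667
Solving the system yields a = 2, b = -1, c = 5, d = -5.
So h(t) = 2t^3 - t^2 + 5t - 5.
Then h(8) = 995.

995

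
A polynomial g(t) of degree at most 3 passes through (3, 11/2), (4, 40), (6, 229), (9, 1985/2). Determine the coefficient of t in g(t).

5/2

Write g(t) = at^3 + bt^2 + ct + d. Substituting each data point gives a linear system:
  27a + 9b + 3c + d = 11/2
  64a + 16b + 4c + d = 40
  216a + 36b + 6c + d = 229
  729a + 81b + 9c + d = 1985/2
Solving the system yields a = 2, b = -6, c = 5/2, d = -2.
So g(t) = 2t^3 - 6t^2 + (5/2)t - 2.
The coefficient of t is 5/2.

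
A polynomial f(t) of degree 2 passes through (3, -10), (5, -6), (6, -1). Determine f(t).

Using the Lagrange interpolation formula with nodes 3, 5, 6:
  L_0(t) = (t - 5)(t - 6) / 6
  L_1(t) = (t - 3)(t - 6) / -2
  L_2(t) = (t - 3)(t - 5) / 3
Then f(t) = -10·L_0(t) - 6·L_1(t) - 1·L_2(t).
Expanding and collecting terms gives f(t) = t² - 6t - 1.
Check: f(3) = -10. ✓

f(t) = t^2 - 6t - 1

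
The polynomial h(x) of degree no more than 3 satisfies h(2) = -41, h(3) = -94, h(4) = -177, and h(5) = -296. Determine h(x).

h(x) = -x^3 - 6x^2 - 4x - 1

Write h(x) = ax^3 + bx^2 + cx + d. Substituting each data point gives a linear system:
  8a + 4b + 2c + d = -41
  27a + 9b + 3c + d = -94
  64a + 16b + 4c + d = -177
  125a + 25b + 5c + d = -296
Solving the system yields a = -1, b = -6, c = -4, d = -1.
So h(x) = -x³ - 6x² - 4x - 1.
Check: h(5) = -296. ✓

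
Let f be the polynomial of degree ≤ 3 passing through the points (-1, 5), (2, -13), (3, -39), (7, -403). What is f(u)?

f(u) = -u^3 - u^2 - 2u + 3

Write f(u) = au^3 + bu^2 + cu + d. Substituting each data point gives a linear system:
  -a + b - c + d = 5
  8a + 4b + 2c + d = -13
  27a + 9b + 3c + d = -39
  343a + 49b + 7c + d = -403
Solving the system yields a = -1, b = -1, c = -2, d = 3.
So f(u) = -u³ - u² - 2u + 3.
Check: f(-1) = 5. ✓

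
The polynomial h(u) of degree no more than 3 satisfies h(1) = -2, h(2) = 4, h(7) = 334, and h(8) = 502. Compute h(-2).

-8

Using the Lagrange interpolation formula with nodes 1, 2, 7, 8:
  L_0(u) = (u - 2)(u - 7)(u - 8) / -42
  L_1(u) = (u - 1)(u - 7)(u - 8) / 30
  L_2(u) = (u - 1)(u - 2)(u - 8) / -30
  L_3(u) = (u - 1)(u - 2)(u - 7) / 42
Then h(u) = -2·L_0(u) + 4·L_1(u) + 334·L_2(u) + 502·L_3(u).
Expanding and collecting terms gives h(u) = u^3 - u - 2.
Evaluating at u = -2: h(-2) = -8.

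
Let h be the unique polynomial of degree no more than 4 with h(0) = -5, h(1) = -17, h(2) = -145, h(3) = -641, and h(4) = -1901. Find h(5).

-4465

Using the Lagrange interpolation formula with nodes 0, 1, 2, 3, 4:
  L_0(n) = (n - 1)(n - 2)(n - 3)(n - 4) / 24
  L_1(n) = n(n - 2)(n - 3)(n - 4) / -6
  L_2(n) = n(n - 1)(n - 3)(n - 4) / 4
  L_3(n) = n(n - 1)(n - 2)(n - 4) / -6
  L_4(n) = n(n - 1)(n - 2)(n - 3) / 24
Then h(n) = -5·L_0(n) - 17·L_1(n) - 145·L_2(n) - 641·L_3(n) - 1901·L_4(n).
Expanding and collecting terms gives h(n) = -6n^4 - 6n^3 + 2n^2 - 2n - 5.
Evaluating at n = 5: h(5) = -4465.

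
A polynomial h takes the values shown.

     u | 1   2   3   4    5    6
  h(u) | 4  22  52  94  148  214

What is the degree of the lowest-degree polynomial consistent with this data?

2

Forward differences of the values at u = 1, 2, 3, 4, 5, 6:
  h  : 4  22  52  94  148  214
  Δ  : 18  30  42  54  66
  Δ^2: 12  12  12  12
  Δ^3: 0  0  0
  Δ^4: 0  0
  Δ^5: 0
The second differences are constant (12) and nonzero, while all higher differences vanish, so the minimal degree is 2.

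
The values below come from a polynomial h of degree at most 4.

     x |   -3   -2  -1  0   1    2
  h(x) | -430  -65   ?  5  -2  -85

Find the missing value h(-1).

On equispaced nodes a degree-4 polynomial has vanishing fifth forward difference, so
  - h(-3) + 5·h(-2) - 10·h(-1) + 10·h(0) - 5·h(1) + h(2) = 0.
Substituting the known values and solving for h(-1):
  -10·h(-1) = -80
  h(-1) = 8.

8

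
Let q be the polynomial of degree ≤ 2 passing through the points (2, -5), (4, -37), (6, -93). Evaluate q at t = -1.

Forward differences of the values at t = 2, 4, 6:
  q  : -5  -37  -93
  Δ  : -32  -56
  Δ^2: -24
The second differences are constant, confirming degree 2.
Interpolating (Newton forward form) and evaluating at t = -1 gives q(-1) = -2.

-2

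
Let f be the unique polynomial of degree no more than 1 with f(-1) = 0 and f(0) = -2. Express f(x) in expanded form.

Using the Lagrange interpolation formula with nodes -1, 0:
  L_0(x) = x / -1
  L_1(x) = (x + 1) / 1
Then f(x) = 0·L_0(x) - 2·L_1(x).
Expanding and collecting terms gives f(x) = -2x - 2.
Check: f(0) = -2. ✓

f(x) = -2x - 2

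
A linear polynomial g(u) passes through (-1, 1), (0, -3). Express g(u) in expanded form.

Write g(u) = au + b. Substituting each data point gives a linear system:
  -a + b = 1
  b = -3
Solving the system yields a = -4, b = -3.
So g(u) = -4u - 3.
Check: g(0) = -3. ✓

g(u) = -4u - 3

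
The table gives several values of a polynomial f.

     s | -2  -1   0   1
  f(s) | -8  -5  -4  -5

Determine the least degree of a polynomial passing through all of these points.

Forward differences of the values at s = -2, -1, 0, 1:
  f  : -8  -5  -4  -5
  Δ  : 3  1  -1
  Δ^2: -2  -2
  Δ^3: 0
The second differences are constant (-2) and nonzero, while all higher differences vanish, so the minimal degree is 2.

2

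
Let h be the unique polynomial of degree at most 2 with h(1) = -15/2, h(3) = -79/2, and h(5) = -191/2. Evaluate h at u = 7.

-351/2

Using the Lagrange interpolation formula with nodes 1, 3, 5:
  L_0(u) = (u - 3)(u - 5) / 8
  L_1(u) = (u - 1)(u - 5) / -4
  L_2(u) = (u - 1)(u - 3) / 8
Then h(u) = -15/2·L_0(u) - 79/2·L_1(u) - 191/2·L_2(u).
Expanding and collecting terms gives h(u) = -3u^2 - 4u - 1/2.
Evaluating at u = 7: h(7) = -351/2.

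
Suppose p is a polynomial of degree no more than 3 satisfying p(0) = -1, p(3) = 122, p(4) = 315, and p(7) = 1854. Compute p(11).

7490

Write p(x) = ax^3 + bx^2 + cx + d. Substituting each data point gives a linear system:
  d = -1
  27a + 9b + 3c + d = 122
  64a + 16b + 4c + d = 315
  343a + 49b + 7c + d = 1854
Solving the system yields a = 6, b = -4, c = -1, d = -1.
So p(x) = 6x^3 - 4x^2 - x - 1.
Then p(11) = 7490.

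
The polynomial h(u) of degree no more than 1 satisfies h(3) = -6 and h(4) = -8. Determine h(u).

Using the Lagrange interpolation formula with nodes 3, 4:
  L_0(u) = (u - 4) / -1
  L_1(u) = (u - 3) / 1
Then h(u) = -6·L_0(u) - 8·L_1(u).
Expanding and collecting terms gives h(u) = -2u.
Check: h(4) = -8. ✓

h(u) = -2u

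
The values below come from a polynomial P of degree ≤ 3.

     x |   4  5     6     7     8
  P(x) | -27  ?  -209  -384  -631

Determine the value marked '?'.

-94

The 4 known points determine the degree-3 polynomial uniquely.
Write P(x) = ax^3 + bx^2 + cx + d. Substituting each data point gives a linear system:
  64a + 16b + 4c + d = -27
  216a + 36b + 6c + d = -209
  343a + 49b + 7c + d = -384
  512a + 64b + 8c + d = -631
Solving the system yields a = -2, b = 6, c = 1, d = 1.
So P(x) = -2x³ + 6x² + x + 1.
Then P(5) = -94.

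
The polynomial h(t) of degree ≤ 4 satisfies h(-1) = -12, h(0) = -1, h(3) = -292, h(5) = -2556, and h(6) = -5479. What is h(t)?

h(t) = -5t^4 + 5t^3 - 2t^2 - t - 1

Write h(t) = at^4 + bt^3 + ct^2 + dt + e. Substituting each data point gives a linear system:
  a - b + c - d + e = -12
  e = -1
  81a + 27b + 9c + 3d + e = -292
  625a + 125b + 25c + 5d + e = -2556
  1296a + 216b + 36c + 6d + e = -5479
Solving the system yields a = -5, b = 5, c = -2, d = -1, e = -1.
So h(t) = -5t⁴ + 5t³ - 2t² - t - 1.
Check: h(6) = -5479. ✓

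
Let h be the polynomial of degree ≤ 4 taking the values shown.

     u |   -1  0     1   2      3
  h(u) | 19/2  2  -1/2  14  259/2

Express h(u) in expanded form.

h(u) = 3u^4 - 4u^3 - (1/2)u^2 - u + 2

Write h(u) = au^4 + bu^3 + cu^2 + du + e. Substituting each data point gives a linear system:
  a - b + c - d + e = 19/2
  e = 2
  a + b + c + d + e = -1/2
  16a + 8b + 4c + 2d + e = 14
  81a + 27b + 9c + 3d + e = 259/2
Solving the system yields a = 3, b = -4, c = -1/2, d = -1, e = 2.
So h(u) = 3u^4 - 4u^3 - (1/2)u^2 - u + 2.
Check: h(3) = 259/2. ✓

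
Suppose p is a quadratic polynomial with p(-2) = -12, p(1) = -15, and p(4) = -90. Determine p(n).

p(n) = -4n^2 - 5n - 6

Write p(n) = an^2 + bn + c. Substituting each data point gives a linear system:
  4a - 2b + c = -12
  a + b + c = -15
  16a + 4b + c = -90
Solving the system yields a = -4, b = -5, c = -6.
So p(n) = -4n^2 - 5n - 6.
Check: p(1) = -15. ✓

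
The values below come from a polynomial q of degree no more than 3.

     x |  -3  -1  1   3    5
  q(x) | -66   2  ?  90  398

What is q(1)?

The 4 known points determine the degree-3 polynomial uniquely.
Write q(x) = ax^3 + bx^2 + cx + d. Substituting each data point gives a linear system:
  -27a + 9b - 3c + d = -66
  -a + b - c + d = 2
  27a + 9b + 3c + d = 90
  125a + 25b + 5c + d = 398
Solving the system yields a = 3, b = 1, c = -1, d = 3.
So q(x) = 3x^3 + x^2 - x + 3.
Then q(1) = 6.

6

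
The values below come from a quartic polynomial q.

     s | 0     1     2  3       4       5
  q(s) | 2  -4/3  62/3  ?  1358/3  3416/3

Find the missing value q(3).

The 5 known points determine the degree-4 polynomial uniquely.
Write q(s) = as^4 + bs^3 + cs^2 + ds + e. Substituting each data point gives a linear system:
  e = 2
  a + b + c + d + e = -4/3
  16a + 8b + 4c + 2d + e = 62/3
  256a + 64b + 16c + 4d + e = 1358/3
  625a + 125b + 25c + 5d + e = 3416/3
Solving the system yields a = 2, b = -1, c = 5/3, d = -6, e = 2.
So q(s) = 2s^4 - s^3 + (5/3)s^2 - 6s + 2.
Then q(3) = 134.

134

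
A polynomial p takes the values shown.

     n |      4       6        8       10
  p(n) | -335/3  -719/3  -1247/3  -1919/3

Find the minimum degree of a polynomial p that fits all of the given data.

2

Forward differences of the values at n = 4, 6, 8, 10:
  p  : -335/3  -719/3  -1247/3  -1919/3
  Δ  : -128  -176  -224
  Δ^2: -48  -48
  Δ^3: 0
The second differences are constant (-48) and nonzero, while all higher differences vanish, so the minimal degree is 2.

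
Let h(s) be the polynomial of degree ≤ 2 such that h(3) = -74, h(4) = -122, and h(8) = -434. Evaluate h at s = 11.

-794

Using the Lagrange interpolation formula with nodes 3, 4, 8:
  L_0(s) = (s - 4)(s - 8) / 5
  L_1(s) = (s - 3)(s - 8) / -4
  L_2(s) = (s - 3)(s - 4) / 20
Then h(s) = -74·L_0(s) - 122·L_1(s) - 434·L_2(s).
Expanding and collecting terms gives h(s) = -6s² - 6s - 2.
Evaluating at s = 11: h(11) = -794.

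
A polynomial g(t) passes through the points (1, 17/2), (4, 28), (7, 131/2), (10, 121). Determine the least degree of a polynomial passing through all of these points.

2

Forward differences of the values at t = 1, 4, 7, 10:
  g  : 17/2  28  131/2  121
  Δ  : 39/2  75/2  111/2
  Δ^2: 18  18
  Δ^3: 0
The second differences are constant (18) and nonzero, while all higher differences vanish, so the minimal degree is 2.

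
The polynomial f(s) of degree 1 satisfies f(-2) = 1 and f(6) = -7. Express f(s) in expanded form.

Using the Lagrange interpolation formula with nodes -2, 6:
  L_0(s) = (s - 6) / -8
  L_1(s) = (s + 2) / 8
Then f(s) = 1·L_0(s) - 7·L_1(s).
Expanding and collecting terms gives f(s) = -s - 1.
Check: f(6) = -7. ✓

f(s) = -s - 1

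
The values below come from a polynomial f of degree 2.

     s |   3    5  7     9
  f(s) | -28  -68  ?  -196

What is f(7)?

On equispaced nodes a degree-2 polynomial has vanishing third forward difference, so
  - f(3) + 3·f(5) - 3·f(7) + f(9) = 0.
Substituting the known values and solving for f(7):
  -3·f(7) = 372
  f(7) = -124.

-124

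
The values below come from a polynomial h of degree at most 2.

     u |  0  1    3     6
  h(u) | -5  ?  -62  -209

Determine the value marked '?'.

The 3 known points determine the degree-2 polynomial uniquely.
Write h(u) = au^2 + bu + c. Substituting each data point gives a linear system:
  c = -5
  9a + 3b + c = -62
  36a + 6b + c = -209
Solving the system yields a = -5, b = -4, c = -5.
So h(u) = -5u^2 - 4u - 5.
Then h(1) = -14.

-14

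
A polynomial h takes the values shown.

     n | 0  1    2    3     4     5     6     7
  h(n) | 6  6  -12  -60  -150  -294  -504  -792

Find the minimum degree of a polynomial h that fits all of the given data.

3

Forward differences of the values at n = 0, 1, 2, 3, 4, 5, 6, 7:
  h  : 6  6  -12  -60  -150  -294  -504  -792
  Δ  : 0  -18  -48  -90  -144  -210  -288
  Δ^2: -18  -30  -42  -54  -66  -78
  Δ^3: -12  -12  -12  -12  -12
  Δ^4: 0  0  0  0
  Δ^5: 0  0  0
  Δ^6: 0  0
  Δ^7: 0
The third differences are constant (-12) and nonzero, while all higher differences vanish, so the minimal degree is 3.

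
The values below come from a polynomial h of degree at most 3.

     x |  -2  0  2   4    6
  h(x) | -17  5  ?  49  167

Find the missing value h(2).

The 4 known points determine the degree-3 polynomial uniquely.
Write h(x) = ax^3 + bx^2 + cx + d. Substituting each data point gives a linear system:
  -8a + 4b - 2c + d = -17
  d = 5
  64a + 16b + 4c + d = 49
  216a + 36b + 6c + d = 167
Solving the system yields a = 1, b = -2, c = 3, d = 5.
So h(x) = x³ - 2x² + 3x + 5.
Then h(2) = 11.

11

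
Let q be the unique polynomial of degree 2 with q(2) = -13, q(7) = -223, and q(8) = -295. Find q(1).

-1

Write q(t) = at^2 + bt + c. Substituting each data point gives a linear system:
  4a + 2b + c = -13
  49a + 7b + c = -223
  64a + 8b + c = -295
Solving the system yields a = -5, b = 3, c = 1.
So q(t) = -5t^2 + 3t + 1.
Then q(1) = -1.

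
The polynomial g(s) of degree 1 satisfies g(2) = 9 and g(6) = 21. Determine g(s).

Write g(s) = as + b. Substituting each data point gives a linear system:
  2a + b = 9
  6a + b = 21
Solving the system yields a = 3, b = 3.
So g(s) = 3s + 3.
Check: g(2) = 9. ✓

g(s) = 3s + 3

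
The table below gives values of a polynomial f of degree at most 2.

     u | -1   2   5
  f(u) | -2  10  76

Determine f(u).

Using the Lagrange interpolation formula with nodes -1, 2, 5:
  L_0(u) = (u - 2)(u - 5) / 18
  L_1(u) = (u + 1)(u - 5) / -9
  L_2(u) = (u + 1)(u - 2) / 18
Then f(u) = -2·L_0(u) + 10·L_1(u) + 76·L_2(u).
Expanding and collecting terms gives f(u) = 3u^2 + u - 4.
Check: f(5) = 76. ✓

f(u) = 3u^2 + u - 4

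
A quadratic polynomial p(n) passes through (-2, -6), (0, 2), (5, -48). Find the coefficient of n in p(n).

Write p(n) = an^2 + bn + c. Substituting each data point gives a linear system:
  4a - 2b + c = -6
  c = 2
  25a + 5b + c = -48
Solving the system yields a = -2, b = 0, c = 2.
So p(n) = -2n^2 + 2.
The coefficient of n is 0.

0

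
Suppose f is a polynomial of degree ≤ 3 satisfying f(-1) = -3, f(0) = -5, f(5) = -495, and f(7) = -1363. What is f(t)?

Write f(t) = at^3 + bt^2 + ct + d. Substituting each data point gives a linear system:
  -a + b - c + d = -3
  d = -5
  125a + 25b + 5c + d = -495
  343a + 49b + 7c + d = -1363
Solving the system yields a = -4, b = 0, c = 2, d = -5.
So f(t) = -4t^3 + 2t - 5.
Check: f(7) = -1363. ✓

f(t) = -4t^3 + 2t - 5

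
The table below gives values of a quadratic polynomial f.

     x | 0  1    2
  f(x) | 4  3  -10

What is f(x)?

f(x) = -6x^2 + 5x + 4

Write f(x) = ax^2 + bx + c. Substituting each data point gives a linear system:
  c = 4
  a + b + c = 3
  4a + 2b + c = -10
Solving the system yields a = -6, b = 5, c = 4.
So f(x) = -6x^2 + 5x + 4.
Check: f(0) = 4. ✓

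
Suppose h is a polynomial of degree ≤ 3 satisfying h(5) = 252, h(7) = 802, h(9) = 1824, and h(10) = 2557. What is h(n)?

Using the Lagrange interpolation formula with nodes 5, 7, 9, 10:
  L_0(n) = (n - 7)(n - 9)(n - 10) / -40
  L_1(n) = (n - 5)(n - 9)(n - 10) / 12
  L_2(n) = (n - 5)(n - 7)(n - 10) / -8
  L_3(n) = (n - 5)(n - 7)(n - 9) / 15
Then h(n) = 252·L_0(n) + 802·L_1(n) + 1824·L_2(n) + 2557·L_3(n).
Expanding and collecting terms gives h(n) = 3n³ - 4n² - 4n - 3.
Check: h(10) = 2557. ✓

h(n) = 3n^3 - 4n^2 - 4n - 3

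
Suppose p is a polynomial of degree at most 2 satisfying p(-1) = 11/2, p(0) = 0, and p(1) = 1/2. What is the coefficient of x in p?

Write p(x) = ax^2 + bx + c. Substituting each data point gives a linear system:
  a - b + c = 11/2
  c = 0
  a + b + c = 1/2
Solving the system yields a = 3, b = -5/2, c = 0.
So p(x) = 3x² - (5/2)x.
The coefficient of x is -5/2.

-5/2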